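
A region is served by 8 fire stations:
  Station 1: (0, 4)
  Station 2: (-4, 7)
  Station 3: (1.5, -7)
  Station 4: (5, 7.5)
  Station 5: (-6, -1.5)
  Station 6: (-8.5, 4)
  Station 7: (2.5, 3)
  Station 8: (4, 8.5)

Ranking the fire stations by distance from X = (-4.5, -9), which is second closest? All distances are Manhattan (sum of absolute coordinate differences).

d(X, Station 1) = |-4.5−0| + |-9−4| = 4.5 + 13 = 17.5
d(X, Station 2) = |-4.5−(-4)| + |-9−7| = 0.5 + 16 = 16.5
d(X, Station 3) = |-4.5−1.5| + |-9−(-7)| = 6 + 2 = 8
d(X, Station 4) = |-4.5−5| + |-9−7.5| = 9.5 + 16.5 = 26
d(X, Station 5) = |-4.5−(-6)| + |-9−(-1.5)| = 1.5 + 7.5 = 9
d(X, Station 6) = |-4.5−(-8.5)| + |-9−4| = 4 + 13 = 17
d(X, Station 7) = |-4.5−2.5| + |-9−3| = 7 + 12 = 19
d(X, Station 8) = |-4.5−4| + |-9−8.5| = 8.5 + 17.5 = 26
Sorted ascending: Station 3, Station 5, Station 2, … — the second-nearest is Station 5.

Station 5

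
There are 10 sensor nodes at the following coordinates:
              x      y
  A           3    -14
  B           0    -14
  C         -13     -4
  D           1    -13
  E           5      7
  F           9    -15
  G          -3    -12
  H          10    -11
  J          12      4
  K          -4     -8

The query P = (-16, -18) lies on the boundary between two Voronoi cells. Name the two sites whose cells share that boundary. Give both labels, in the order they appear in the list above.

C and G

Squared distances from P to each site:
|PA|² = 361 + 16 = 377
|PB|² = 256 + 16 = 272
|PC|² = 9 + 196 = 205
|PD|² = 289 + 25 = 314
|PE|² = 441 + 625 = 1066
|PF|² = 625 + 9 = 634
|PG|² = 169 + 36 = 205
|PH|² = 676 + 49 = 725
|PJ|² = 784 + 484 = 1268
|PK|² = 144 + 100 = 244
P is equidistant from C and G (both at squared distance 205), and every other site is strictly farther — so P lies on the C–G Voronoi edge.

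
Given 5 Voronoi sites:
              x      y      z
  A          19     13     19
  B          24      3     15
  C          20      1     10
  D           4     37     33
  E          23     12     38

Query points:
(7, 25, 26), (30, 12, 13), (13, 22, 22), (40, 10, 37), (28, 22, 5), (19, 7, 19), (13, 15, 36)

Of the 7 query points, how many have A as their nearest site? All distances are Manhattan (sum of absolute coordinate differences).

3

(7, 25, 26) — d to each: A:31, B:50, C:53, D:22, E:41 → nearest is D
(30, 12, 13) — d to each: A:18, B:17, C:24, D:71, E:32 → nearest is B
(13, 22, 22) — d to each: A:18, B:37, C:40, D:35, E:36 → nearest is A
(40, 10, 37) — d to each: A:42, B:45, C:56, D:67, E:20 → nearest is E
(28, 22, 5) — d to each: A:32, B:33, C:34, D:67, E:48 → nearest is A
(19, 7, 19) — d to each: A:6, B:13, C:16, D:59, E:28 → nearest is A
(13, 15, 36) — d to each: A:25, B:44, C:47, D:34, E:15 → nearest is E
3 of the 7 points have A as nearest.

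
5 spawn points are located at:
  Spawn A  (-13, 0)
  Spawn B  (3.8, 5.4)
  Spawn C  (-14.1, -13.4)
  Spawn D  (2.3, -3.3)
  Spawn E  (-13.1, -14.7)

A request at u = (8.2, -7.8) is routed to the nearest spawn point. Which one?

Spawn D

Since √ is increasing, it suffices to compare squared distances:
d²(u, Spawn A) = (8.2−(-13))² + (-7.8−0)² = 449.44 + 60.84 = 510.28
d²(u, Spawn B) = (8.2−3.8)² + (-7.8−5.4)² = 19.36 + 174.24 = 193.6
d²(u, Spawn C) = (8.2−(-14.1))² + (-7.8−(-13.4))² = 497.29 + 31.36 = 528.65
d²(u, Spawn D) = (8.2−2.3)² + (-7.8−(-3.3))² = 34.81 + 20.25 = 55.06
d²(u, Spawn E) = (8.2−(-13.1))² + (-7.8−(-14.7))² = 453.69 + 47.61 = 501.3
Minimum is at Spawn D.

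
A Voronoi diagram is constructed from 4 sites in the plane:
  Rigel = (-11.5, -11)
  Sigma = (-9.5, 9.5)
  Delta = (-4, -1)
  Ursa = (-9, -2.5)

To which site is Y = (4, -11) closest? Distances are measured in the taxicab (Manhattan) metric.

d(Y, Rigel) = |4−(-11.5)| + |-11−(-11)| = 15.5 + 0 = 15.5
d(Y, Sigma) = |4−(-9.5)| + |-11−9.5| = 13.5 + 20.5 = 34
d(Y, Delta) = |4−(-4)| + |-11−(-1)| = 8 + 10 = 18
d(Y, Ursa) = |4−(-9)| + |-11−(-2.5)| = 13 + 8.5 = 21.5
Rigel is nearest.

Rigel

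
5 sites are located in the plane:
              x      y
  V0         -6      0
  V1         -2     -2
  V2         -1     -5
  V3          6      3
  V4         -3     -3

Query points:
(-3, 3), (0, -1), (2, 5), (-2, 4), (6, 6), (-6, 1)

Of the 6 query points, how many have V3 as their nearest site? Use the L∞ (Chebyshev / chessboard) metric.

(-3, 3) — d to each: V0:3, V1:5, V2:8, V3:9, V4:6 → nearest is V0
(0, -1) — d to each: V0:6, V1:2, V2:4, V3:6, V4:3 → nearest is V1
(2, 5) — d to each: V0:8, V1:7, V2:10, V3:4, V4:8 → nearest is V3
(-2, 4) — d to each: V0:4, V1:6, V2:9, V3:8, V4:7 → nearest is V0
(6, 6) — d to each: V0:12, V1:8, V2:11, V3:3, V4:9 → nearest is V3
(-6, 1) — d to each: V0:1, V1:4, V2:6, V3:12, V4:4 → nearest is V0
2 of the 6 points have V3 as nearest.

2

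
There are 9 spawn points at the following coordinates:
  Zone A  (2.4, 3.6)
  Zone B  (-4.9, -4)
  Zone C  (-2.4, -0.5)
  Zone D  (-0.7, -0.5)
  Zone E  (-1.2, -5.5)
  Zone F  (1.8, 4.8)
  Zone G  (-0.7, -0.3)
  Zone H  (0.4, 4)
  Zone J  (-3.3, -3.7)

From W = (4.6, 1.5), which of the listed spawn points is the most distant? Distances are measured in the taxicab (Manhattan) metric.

d(W, Zone A) = |4.6−2.4| + |1.5−3.6| = 2.2 + 2.1 = 4.3
d(W, Zone B) = |4.6−(-4.9)| + |1.5−(-4)| = 9.5 + 5.5 = 15
d(W, Zone C) = |4.6−(-2.4)| + |1.5−(-0.5)| = 7 + 2 = 9
d(W, Zone D) = |4.6−(-0.7)| + |1.5−(-0.5)| = 5.3 + 2 = 7.3
d(W, Zone E) = |4.6−(-1.2)| + |1.5−(-5.5)| = 5.8 + 7 = 12.8
d(W, Zone F) = |4.6−1.8| + |1.5−4.8| = 2.8 + 3.3 = 6.1
d(W, Zone G) = |4.6−(-0.7)| + |1.5−(-0.3)| = 5.3 + 1.8 = 7.1
d(W, Zone H) = |4.6−0.4| + |1.5−4| = 4.2 + 2.5 = 6.7
d(W, Zone J) = |4.6−(-3.3)| + |1.5−(-3.7)| = 7.9 + 5.2 = 13.1
The largest is to Zone B.

Zone B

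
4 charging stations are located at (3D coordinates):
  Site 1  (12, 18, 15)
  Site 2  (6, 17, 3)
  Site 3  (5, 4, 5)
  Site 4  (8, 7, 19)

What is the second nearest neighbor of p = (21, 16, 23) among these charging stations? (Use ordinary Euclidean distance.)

Since √ is increasing, it suffices to compare squared distances:
d²(p, Site 1) = (21−12)² + (16−18)² + (23−15)² = 81 + 4 + 64 = 149
d²(p, Site 2) = (21−6)² + (16−17)² + (23−3)² = 225 + 1 + 400 = 626
d²(p, Site 3) = (21−5)² + (16−4)² + (23−5)² = 256 + 144 + 324 = 724
d²(p, Site 4) = (21−8)² + (16−7)² + (23−19)² = 169 + 81 + 16 = 266
Sorted ascending: Site 1, Site 4, Site 2, … — the second-nearest is Site 4.

Site 4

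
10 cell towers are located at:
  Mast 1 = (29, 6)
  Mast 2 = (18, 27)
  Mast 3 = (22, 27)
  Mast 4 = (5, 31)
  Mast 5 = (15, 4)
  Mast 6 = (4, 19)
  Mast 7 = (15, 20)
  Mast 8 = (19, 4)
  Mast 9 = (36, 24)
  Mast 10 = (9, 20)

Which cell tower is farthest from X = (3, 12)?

Compare squared distances (the ordering matches that of the actual distances):
d²(X, Mast 1) = 676 + 36 = 712
d²(X, Mast 2) = 225 + 225 = 450
d²(X, Mast 3) = 361 + 225 = 586
d²(X, Mast 4) = 4 + 361 = 365
d²(X, Mast 5) = 144 + 64 = 208
d²(X, Mast 6) = 1 + 49 = 50
d²(X, Mast 7) = 144 + 64 = 208
d²(X, Mast 8) = 256 + 64 = 320
d²(X, Mast 9) = 1089 + 144 = 1233
d²(X, Mast 10) = 36 + 64 = 100
The largest is to Mast 9.

Mast 9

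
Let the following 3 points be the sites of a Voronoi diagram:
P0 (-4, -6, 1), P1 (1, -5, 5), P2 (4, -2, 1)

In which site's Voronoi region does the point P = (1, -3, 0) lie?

Squared Euclidean distances:
|PP0|² = (1−(-4))² + (-3−(-6))² + (0−1)² = 25 + 9 + 1 = 35
|PP1|² = (1−1)² + (-3−(-5))² + (0−5)² = 0 + 4 + 25 = 29
|PP2|² = (1−4)² + (-3−(-2))² + (0−1)² = 9 + 1 + 1 = 11
Minimum is at P2.

P2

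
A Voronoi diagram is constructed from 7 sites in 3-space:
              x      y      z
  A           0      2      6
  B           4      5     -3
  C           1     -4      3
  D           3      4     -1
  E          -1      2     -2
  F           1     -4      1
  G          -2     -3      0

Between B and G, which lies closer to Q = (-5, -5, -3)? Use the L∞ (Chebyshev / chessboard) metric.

G

d(Q,B) = max(9, 10, 0) = 10
d(Q,G) = max(3, 2, 3) = 3
10 > 3, so G is closer.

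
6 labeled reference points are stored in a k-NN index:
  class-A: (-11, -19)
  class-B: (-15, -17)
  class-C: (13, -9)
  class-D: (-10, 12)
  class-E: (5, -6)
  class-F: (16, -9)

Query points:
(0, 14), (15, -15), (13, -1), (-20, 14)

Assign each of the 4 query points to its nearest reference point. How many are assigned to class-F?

(0, 14) — d² to each: class-A:1210, class-B:1186, class-C:698, class-D:104, class-E:425, class-F:785 → nearest is class-D
(15, -15) — d² to each: class-A:692, class-B:904, class-C:40, class-D:1354, class-E:181, class-F:37 → nearest is class-F
(13, -1) — d² to each: class-A:900, class-B:1040, class-C:64, class-D:698, class-E:89, class-F:73 → nearest is class-C
(-20, 14) — d² to each: class-A:1170, class-B:986, class-C:1618, class-D:104, class-E:1025, class-F:1825 → nearest is class-D
1 of the 4 points has class-F as nearest.

1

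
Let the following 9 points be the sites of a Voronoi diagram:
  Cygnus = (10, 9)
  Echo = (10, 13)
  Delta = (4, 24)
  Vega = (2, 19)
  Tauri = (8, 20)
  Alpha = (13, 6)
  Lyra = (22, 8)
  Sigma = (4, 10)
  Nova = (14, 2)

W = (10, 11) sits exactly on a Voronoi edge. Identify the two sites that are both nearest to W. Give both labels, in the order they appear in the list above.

Cygnus and Echo

Squared distances from W to each site:
d²(W, Cygnus) = 0 + 4 = 4
d²(W, Echo) = 0 + 4 = 4
d²(W, Delta) = 36 + 169 = 205
d²(W, Vega) = 64 + 64 = 128
d²(W, Tauri) = 4 + 81 = 85
d²(W, Alpha) = 9 + 25 = 34
d²(W, Lyra) = 144 + 9 = 153
d²(W, Sigma) = 36 + 1 = 37
d²(W, Nova) = 16 + 81 = 97
W is equidistant from Cygnus and Echo (both at squared distance 4), and every other site is strictly farther — so W lies on the Cygnus–Echo Voronoi edge.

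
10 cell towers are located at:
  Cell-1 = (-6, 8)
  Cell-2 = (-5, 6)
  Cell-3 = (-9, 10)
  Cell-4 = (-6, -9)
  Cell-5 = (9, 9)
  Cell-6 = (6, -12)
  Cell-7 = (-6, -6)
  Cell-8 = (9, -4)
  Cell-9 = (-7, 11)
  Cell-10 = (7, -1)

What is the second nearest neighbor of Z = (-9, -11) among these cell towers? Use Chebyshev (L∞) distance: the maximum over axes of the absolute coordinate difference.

Cell-7

d(Z, Cell-1) = max(3, 19) = 19
d(Z, Cell-2) = max(4, 17) = 17
d(Z, Cell-3) = max(0, 21) = 21
d(Z, Cell-4) = max(3, 2) = 3
d(Z, Cell-5) = max(18, 20) = 20
d(Z, Cell-6) = max(15, 1) = 15
d(Z, Cell-7) = max(3, 5) = 5
d(Z, Cell-8) = max(18, 7) = 18
d(Z, Cell-9) = max(2, 22) = 22
d(Z, Cell-10) = max(16, 10) = 16
Sorted ascending: Cell-4, Cell-7, Cell-6, … — the second-nearest is Cell-7.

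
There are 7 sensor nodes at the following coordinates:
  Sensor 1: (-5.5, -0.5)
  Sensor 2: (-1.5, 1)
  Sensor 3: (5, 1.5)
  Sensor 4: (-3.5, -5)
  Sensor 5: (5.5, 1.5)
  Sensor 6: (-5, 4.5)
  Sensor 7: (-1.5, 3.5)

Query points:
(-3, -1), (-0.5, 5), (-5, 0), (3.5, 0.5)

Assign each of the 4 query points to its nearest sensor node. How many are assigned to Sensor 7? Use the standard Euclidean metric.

(-3, -1) — d² to each: Sensor 1:6.5, Sensor 2:6.25, Sensor 3:70.25, Sensor 4:16.25, Sensor 5:78.5, Sensor 6:34.25, Sensor 7:22.5 → nearest is Sensor 2
(-0.5, 5) — d² to each: Sensor 1:55.25, Sensor 2:17, Sensor 3:42.5, Sensor 4:109, Sensor 5:48.25, Sensor 6:20.5, Sensor 7:3.25 → nearest is Sensor 7
(-5, 0) — d² to each: Sensor 1:0.5, Sensor 2:13.25, Sensor 3:102.25, Sensor 4:27.25, Sensor 5:112.5, Sensor 6:20.25, Sensor 7:24.5 → nearest is Sensor 1
(3.5, 0.5) — d² to each: Sensor 1:82, Sensor 2:25.25, Sensor 3:3.25, Sensor 4:79.25, Sensor 5:5, Sensor 6:88.25, Sensor 7:34 → nearest is Sensor 3
1 of the 4 points has Sensor 7 as nearest.

1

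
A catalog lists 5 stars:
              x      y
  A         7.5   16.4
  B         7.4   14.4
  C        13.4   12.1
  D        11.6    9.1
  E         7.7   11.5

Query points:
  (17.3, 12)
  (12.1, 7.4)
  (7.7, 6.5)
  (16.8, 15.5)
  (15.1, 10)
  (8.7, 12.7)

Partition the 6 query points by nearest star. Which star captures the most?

C

(17.3, 12) — d² to each: A:115.4, B:103.77, C:15.22, D:40.9, E:92.41 → nearest is C
(12.1, 7.4) — d² to each: A:102.16, B:71.09, C:23.78, D:3.14, E:36.17 → nearest is D
(7.7, 6.5) — d² to each: A:98.05, B:62.5, C:63.85, D:21.97, E:25 → nearest is D
(16.8, 15.5) — d² to each: A:87.3, B:89.57, C:23.12, D:68, E:98.81 → nearest is C
(15.1, 10) — d² to each: A:98.72, B:78.65, C:7.3, D:13.06, E:57.01 → nearest is C
(8.7, 12.7) — d² to each: A:15.13, B:4.58, C:22.45, D:21.37, E:2.44 → nearest is E
Tally — C:3, D:2, E:1. C captures the most (3).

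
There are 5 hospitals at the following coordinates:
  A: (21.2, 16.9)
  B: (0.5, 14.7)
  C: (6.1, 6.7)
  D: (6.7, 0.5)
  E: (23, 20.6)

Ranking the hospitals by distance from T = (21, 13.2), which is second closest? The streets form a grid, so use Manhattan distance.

E

d(T,A) = |21−21.2| + |13.2−16.9| = 0.2 + 3.7 = 3.9
d(T,B) = |21−0.5| + |13.2−14.7| = 20.5 + 1.5 = 22
d(T,C) = |21−6.1| + |13.2−6.7| = 14.9 + 6.5 = 21.4
d(T,D) = |21−6.7| + |13.2−0.5| = 14.3 + 12.7 = 27
d(T,E) = |21−23| + |13.2−20.6| = 2 + 7.4 = 9.4
Sorted ascending: A, E, C, … — the second-nearest is E.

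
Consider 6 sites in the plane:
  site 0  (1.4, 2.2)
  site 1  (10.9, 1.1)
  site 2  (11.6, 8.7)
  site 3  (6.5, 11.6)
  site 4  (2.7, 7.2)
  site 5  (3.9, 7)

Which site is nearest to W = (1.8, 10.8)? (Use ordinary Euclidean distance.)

Since √ is increasing, it suffices to compare squared distances:
d²(W, site 0) = (1.8−1.4)² + (10.8−2.2)² = 0.16 + 73.96 = 74.12
d²(W, site 1) = (1.8−10.9)² + (10.8−1.1)² = 82.81 + 94.09 = 176.9
d²(W, site 2) = (1.8−11.6)² + (10.8−8.7)² = 96.04 + 4.41 = 100.45
d²(W, site 3) = (1.8−6.5)² + (10.8−11.6)² = 22.09 + 0.64 = 22.73
d²(W, site 4) = (1.8−2.7)² + (10.8−7.2)² = 0.81 + 12.96 = 13.77
d²(W, site 5) = (1.8−3.9)² + (10.8−7)² = 4.41 + 14.44 = 18.85
The smallest is to site 4, so W lies in the Voronoi region of site 4.

site 4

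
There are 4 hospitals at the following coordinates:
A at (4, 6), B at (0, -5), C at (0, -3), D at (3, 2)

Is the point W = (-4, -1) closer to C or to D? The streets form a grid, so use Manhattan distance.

C

d(W,C) = |-4−0| + |-1−(-3)| = 4 + 2 = 6
d(W,D) = |-4−3| + |-1−2| = 7 + 3 = 10
6 < 10, so C is closer.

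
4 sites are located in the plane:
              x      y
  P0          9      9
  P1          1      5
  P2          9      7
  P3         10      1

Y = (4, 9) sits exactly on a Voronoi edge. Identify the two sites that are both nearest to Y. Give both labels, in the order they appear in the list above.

Squared distances from Y to each site:
|YP0|² = (4−9)² + (9−9)² = 25 + 0 = 25
|YP1|² = (4−1)² + (9−5)² = 9 + 16 = 25
|YP2|² = (4−9)² + (9−7)² = 25 + 4 = 29
|YP3|² = (4−10)² + (9−1)² = 36 + 64 = 100
Y is equidistant from P0 and P1 (both at squared distance 25), and every other site is strictly farther — so Y lies on the P0–P1 Voronoi edge.

P0 and P1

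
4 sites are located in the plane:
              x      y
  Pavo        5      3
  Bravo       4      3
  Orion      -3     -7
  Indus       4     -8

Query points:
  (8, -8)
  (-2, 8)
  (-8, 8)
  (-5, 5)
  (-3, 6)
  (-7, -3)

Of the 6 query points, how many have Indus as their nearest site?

(8, -8) — d² to each: Pavo:130, Bravo:137, Orion:122, Indus:16 → nearest is Indus
(-2, 8) — d² to each: Pavo:74, Bravo:61, Orion:226, Indus:292 → nearest is Bravo
(-8, 8) — d² to each: Pavo:194, Bravo:169, Orion:250, Indus:400 → nearest is Bravo
(-5, 5) — d² to each: Pavo:104, Bravo:85, Orion:148, Indus:250 → nearest is Bravo
(-3, 6) — d² to each: Pavo:73, Bravo:58, Orion:169, Indus:245 → nearest is Bravo
(-7, -3) — d² to each: Pavo:180, Bravo:157, Orion:32, Indus:146 → nearest is Orion
1 of the 6 points has Indus as nearest.

1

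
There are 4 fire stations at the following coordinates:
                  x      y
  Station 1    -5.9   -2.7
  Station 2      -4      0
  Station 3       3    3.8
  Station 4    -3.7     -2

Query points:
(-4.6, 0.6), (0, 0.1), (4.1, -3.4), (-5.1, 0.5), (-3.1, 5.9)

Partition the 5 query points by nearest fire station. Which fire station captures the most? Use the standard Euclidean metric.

(-4.6, 0.6) — d² to each: Station 1:12.58, Station 2:0.72, Station 3:68, Station 4:7.57 → nearest is Station 2
(0, 0.1) — d² to each: Station 1:42.65, Station 2:16.01, Station 3:22.69, Station 4:18.1 → nearest is Station 2
(4.1, -3.4) — d² to each: Station 1:100.49, Station 2:77.17, Station 3:53.05, Station 4:62.8 → nearest is Station 3
(-5.1, 0.5) — d² to each: Station 1:10.88, Station 2:1.46, Station 3:76.5, Station 4:8.21 → nearest is Station 2
(-3.1, 5.9) — d² to each: Station 1:81.8, Station 2:35.62, Station 3:41.62, Station 4:62.77 → nearest is Station 2
Tally — Station 2:4, Station 3:1. Station 2 captures the most (4).

Station 2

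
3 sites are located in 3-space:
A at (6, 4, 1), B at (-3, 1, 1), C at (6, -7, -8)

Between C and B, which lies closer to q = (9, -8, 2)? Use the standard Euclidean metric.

Compare squared distances:
|qC|² = (9−6)² + (-8−(-7))² + (2−(-8))² = 9 + 1 + 100 = 110
|qB|² = (9−(-3))² + (-8−1)² + (2−1)² = 144 + 81 + 1 = 226
110 < 226, so C is closer.

C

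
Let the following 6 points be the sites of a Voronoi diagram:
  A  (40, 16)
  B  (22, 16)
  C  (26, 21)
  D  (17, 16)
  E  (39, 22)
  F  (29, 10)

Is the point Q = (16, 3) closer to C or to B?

Compare squared distances:
|QC|² = (16−26)² + (3−21)² = 100 + 324 = 424
|QB|² = (16−22)² + (3−16)² = 36 + 169 = 205
424 > 205, so B is closer.

B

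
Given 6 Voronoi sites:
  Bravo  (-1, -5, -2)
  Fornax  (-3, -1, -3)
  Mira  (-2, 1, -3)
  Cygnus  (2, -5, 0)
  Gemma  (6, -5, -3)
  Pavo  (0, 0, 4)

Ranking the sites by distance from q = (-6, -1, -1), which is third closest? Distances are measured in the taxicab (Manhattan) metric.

Bravo

d(q, Bravo) = |-6−(-1)| + |-1−(-5)| + |-1−(-2)| = 5 + 4 + 1 = 10
d(q, Fornax) = |-6−(-3)| + |-1−(-1)| + |-1−(-3)| = 3 + 0 + 2 = 5
d(q, Mira) = |-6−(-2)| + |-1−1| + |-1−(-3)| = 4 + 2 + 2 = 8
d(q, Cygnus) = |-6−2| + |-1−(-5)| + |-1−0| = 8 + 4 + 1 = 13
d(q, Gemma) = |-6−6| + |-1−(-5)| + |-1−(-3)| = 12 + 4 + 2 = 18
d(q, Pavo) = |-6−0| + |-1−0| + |-1−4| = 6 + 1 + 5 = 12
Sorted ascending: Fornax, Mira, Bravo, Pavo, … — the third-nearest is Bravo.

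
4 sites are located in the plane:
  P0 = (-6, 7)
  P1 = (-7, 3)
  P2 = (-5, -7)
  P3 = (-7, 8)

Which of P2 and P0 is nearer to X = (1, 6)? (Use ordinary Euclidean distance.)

P0

Compare squared distances:
|XP2|² = (1−(-5))² + (6−(-7))² = 36 + 169 = 205
|XP0|² = (1−(-6))² + (6−7)² = 49 + 1 = 50
205 > 50, so P0 is closer.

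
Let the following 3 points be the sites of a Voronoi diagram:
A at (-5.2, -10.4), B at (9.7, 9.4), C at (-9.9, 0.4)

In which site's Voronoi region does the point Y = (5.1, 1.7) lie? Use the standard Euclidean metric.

Squared Euclidean distances:
|YA|² = (5.1−(-5.2))² + (1.7−(-10.4))² = 106.09 + 146.41 = 252.5
|YB|² = (5.1−9.7)² + (1.7−9.4)² = 21.16 + 59.29 = 80.45
|YC|² = (5.1−(-9.9))² + (1.7−0.4)² = 225 + 1.69 = 226.69
B is nearest.

B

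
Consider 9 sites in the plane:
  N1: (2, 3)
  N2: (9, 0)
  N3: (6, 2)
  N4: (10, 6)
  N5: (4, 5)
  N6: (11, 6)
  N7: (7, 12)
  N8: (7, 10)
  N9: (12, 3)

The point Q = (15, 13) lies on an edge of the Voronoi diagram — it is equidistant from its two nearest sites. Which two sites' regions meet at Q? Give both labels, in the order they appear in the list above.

N6 and N7

Squared distances from Q to each site:
|QN1|² = (15−2)² + (13−3)² = 169 + 100 = 269
|QN2|² = (15−9)² + (13−0)² = 36 + 169 = 205
|QN3|² = (15−6)² + (13−2)² = 81 + 121 = 202
|QN4|² = (15−10)² + (13−6)² = 25 + 49 = 74
|QN5|² = (15−4)² + (13−5)² = 121 + 64 = 185
|QN6|² = (15−11)² + (13−6)² = 16 + 49 = 65
|QN7|² = (15−7)² + (13−12)² = 64 + 1 = 65
|QN8|² = (15−7)² + (13−10)² = 64 + 9 = 73
|QN9|² = (15−12)² + (13−3)² = 9 + 100 = 109
Q is equidistant from N6 and N7 (both at squared distance 65), and every other site is strictly farther — so Q lies on the N6–N7 Voronoi edge.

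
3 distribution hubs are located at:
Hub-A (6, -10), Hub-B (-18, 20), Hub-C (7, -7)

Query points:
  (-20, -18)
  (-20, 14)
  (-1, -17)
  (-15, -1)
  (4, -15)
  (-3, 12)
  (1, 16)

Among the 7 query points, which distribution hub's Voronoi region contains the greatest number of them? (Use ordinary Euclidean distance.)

(-20, -18) — d² to each: Hub-A:740, Hub-B:1448, Hub-C:850 → nearest is Hub-A
(-20, 14) — d² to each: Hub-A:1252, Hub-B:40, Hub-C:1170 → nearest is Hub-B
(-1, -17) — d² to each: Hub-A:98, Hub-B:1658, Hub-C:164 → nearest is Hub-A
(-15, -1) — d² to each: Hub-A:522, Hub-B:450, Hub-C:520 → nearest is Hub-B
(4, -15) — d² to each: Hub-A:29, Hub-B:1709, Hub-C:73 → nearest is Hub-A
(-3, 12) — d² to each: Hub-A:565, Hub-B:289, Hub-C:461 → nearest is Hub-B
(1, 16) — d² to each: Hub-A:701, Hub-B:377, Hub-C:565 → nearest is Hub-B
Tally — Hub-A:3, Hub-B:4. Hub-B captures the most (4).

Hub-B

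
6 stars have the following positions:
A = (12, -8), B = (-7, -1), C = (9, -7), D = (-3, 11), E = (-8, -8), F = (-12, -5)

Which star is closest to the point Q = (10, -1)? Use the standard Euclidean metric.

Squared Euclidean distances:
|QA|² = (10−12)² + (-1−(-8))² = 4 + 49 = 53
|QB|² = (10−(-7))² + (-1−(-1))² = 289 + 0 = 289
|QC|² = (10−9)² + (-1−(-7))² = 1 + 36 = 37
|QD|² = (10−(-3))² + (-1−11)² = 169 + 144 = 313
|QE|² = (10−(-8))² + (-1−(-8))² = 324 + 49 = 373
|QF|² = (10−(-12))² + (-1−(-5))² = 484 + 16 = 500
Minimum is at C.

C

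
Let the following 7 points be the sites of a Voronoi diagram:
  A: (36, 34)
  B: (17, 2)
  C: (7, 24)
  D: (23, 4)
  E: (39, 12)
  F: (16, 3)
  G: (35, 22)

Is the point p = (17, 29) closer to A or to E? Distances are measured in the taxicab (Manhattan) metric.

d(p,A) = |17−36| + |29−34| = 19 + 5 = 24
d(p,E) = |17−39| + |29−12| = 22 + 17 = 39
24 < 39, so A is closer.

A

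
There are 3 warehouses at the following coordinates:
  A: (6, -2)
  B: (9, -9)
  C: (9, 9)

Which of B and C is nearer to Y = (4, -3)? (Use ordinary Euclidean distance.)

Compare squared distances:
|YB|² = (4−9)² + (-3−(-9))² = 25 + 36 = 61
|YC|² = (4−9)² + (-3−9)² = 25 + 144 = 169
61 < 169, so B is closer.

B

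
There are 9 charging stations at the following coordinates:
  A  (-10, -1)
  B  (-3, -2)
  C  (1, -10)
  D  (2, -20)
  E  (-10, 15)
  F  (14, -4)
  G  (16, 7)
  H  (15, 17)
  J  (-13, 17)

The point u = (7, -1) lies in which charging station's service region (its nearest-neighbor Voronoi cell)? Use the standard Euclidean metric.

Compare squared distances (the ordering matches that of the actual distances):
|uA|² = 289 + 0 = 289
|uB|² = 100 + 1 = 101
|uC|² = 36 + 81 = 117
|uD|² = 25 + 361 = 386
|uE|² = 289 + 256 = 545
|uF|² = 49 + 9 = 58
|uG|² = 81 + 64 = 145
|uH|² = 64 + 324 = 388
|uJ|² = 400 + 324 = 724
F is nearest.

F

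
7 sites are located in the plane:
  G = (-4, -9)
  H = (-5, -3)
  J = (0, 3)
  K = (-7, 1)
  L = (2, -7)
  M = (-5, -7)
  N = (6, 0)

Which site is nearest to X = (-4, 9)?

J

Since √ is increasing, it suffices to compare squared distances:
|XG|² = (-4−(-4))² + (9−(-9))² = 0 + 324 = 324
|XH|² = (-4−(-5))² + (9−(-3))² = 1 + 144 = 145
|XJ|² = (-4−0)² + (9−3)² = 16 + 36 = 52
|XK|² = (-4−(-7))² + (9−1)² = 9 + 64 = 73
|XL|² = (-4−2)² + (9−(-7))² = 36 + 256 = 292
|XM|² = (-4−(-5))² + (9−(-7))² = 1 + 256 = 257
|XN|² = (-4−6)² + (9−0)² = 100 + 81 = 181
Minimum is at J.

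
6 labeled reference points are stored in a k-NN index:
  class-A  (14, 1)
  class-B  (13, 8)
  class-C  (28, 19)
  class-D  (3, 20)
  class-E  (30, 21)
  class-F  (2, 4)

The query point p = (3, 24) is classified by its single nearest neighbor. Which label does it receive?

class-D

Squared Euclidean distances:
d²(p, class-A) = 121 + 529 = 650
d²(p, class-B) = 100 + 256 = 356
d²(p, class-C) = 625 + 25 = 650
d²(p, class-D) = 0 + 16 = 16
d²(p, class-E) = 729 + 9 = 738
d²(p, class-F) = 1 + 400 = 401
The smallest is to class-D, so p lies in the Voronoi region of class-D.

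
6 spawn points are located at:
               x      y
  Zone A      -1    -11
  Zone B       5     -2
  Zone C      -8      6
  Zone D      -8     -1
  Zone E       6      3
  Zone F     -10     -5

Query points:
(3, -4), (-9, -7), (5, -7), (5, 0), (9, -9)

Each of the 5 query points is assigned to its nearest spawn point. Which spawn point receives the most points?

Zone B

(3, -4) — d² to each: Zone A:65, Zone B:8, Zone C:221, Zone D:130, Zone E:58, Zone F:170 → nearest is Zone B
(-9, -7) — d² to each: Zone A:80, Zone B:221, Zone C:170, Zone D:37, Zone E:325, Zone F:5 → nearest is Zone F
(5, -7) — d² to each: Zone A:52, Zone B:25, Zone C:338, Zone D:205, Zone E:101, Zone F:229 → nearest is Zone B
(5, 0) — d² to each: Zone A:157, Zone B:4, Zone C:205, Zone D:170, Zone E:10, Zone F:250 → nearest is Zone B
(9, -9) — d² to each: Zone A:104, Zone B:65, Zone C:514, Zone D:353, Zone E:153, Zone F:377 → nearest is Zone B
Tally — Zone B:4, Zone F:1. Zone B captures the most (4).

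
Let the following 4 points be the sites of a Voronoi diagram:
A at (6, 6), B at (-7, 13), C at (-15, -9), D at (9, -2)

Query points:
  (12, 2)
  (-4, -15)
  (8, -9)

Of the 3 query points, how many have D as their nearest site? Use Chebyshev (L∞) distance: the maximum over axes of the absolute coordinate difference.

2

(12, 2) — d to each: A:6, B:19, C:27, D:4 → nearest is D
(-4, -15) — d to each: A:21, B:28, C:11, D:13 → nearest is C
(8, -9) — d to each: A:15, B:22, C:23, D:7 → nearest is D
2 of the 3 points have D as nearest.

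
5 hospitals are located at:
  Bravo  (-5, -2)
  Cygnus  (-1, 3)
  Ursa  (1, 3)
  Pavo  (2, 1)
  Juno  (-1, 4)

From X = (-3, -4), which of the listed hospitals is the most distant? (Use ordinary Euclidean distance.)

Juno

Compare squared distances (the ordering matches that of the actual distances):
d²(X, Bravo) = (-3−(-5))² + (-4−(-2))² = 4 + 4 = 8
d²(X, Cygnus) = (-3−(-1))² + (-4−3)² = 4 + 49 = 53
d²(X, Ursa) = (-3−1)² + (-4−3)² = 16 + 49 = 65
d²(X, Pavo) = (-3−2)² + (-4−1)² = 25 + 25 = 50
d²(X, Juno) = (-3−(-1))² + (-4−4)² = 4 + 64 = 68
The largest is to Juno.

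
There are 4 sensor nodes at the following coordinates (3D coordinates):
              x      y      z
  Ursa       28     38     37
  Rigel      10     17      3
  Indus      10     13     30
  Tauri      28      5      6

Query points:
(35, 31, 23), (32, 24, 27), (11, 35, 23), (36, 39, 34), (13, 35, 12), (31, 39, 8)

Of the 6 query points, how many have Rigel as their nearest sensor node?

1

(35, 31, 23) — d² to each: Ursa:294, Rigel:1221, Indus:998, Tauri:1014 → nearest is Ursa
(32, 24, 27) — d² to each: Ursa:312, Rigel:1109, Indus:614, Tauri:818 → nearest is Ursa
(11, 35, 23) — d² to each: Ursa:494, Rigel:725, Indus:534, Tauri:1478 → nearest is Ursa
(36, 39, 34) — d² to each: Ursa:74, Rigel:2121, Indus:1368, Tauri:2004 → nearest is Ursa
(13, 35, 12) — d² to each: Ursa:859, Rigel:414, Indus:817, Tauri:1161 → nearest is Rigel
(31, 39, 8) — d² to each: Ursa:851, Rigel:950, Indus:1601, Tauri:1169 → nearest is Ursa
1 of the 6 points has Rigel as nearest.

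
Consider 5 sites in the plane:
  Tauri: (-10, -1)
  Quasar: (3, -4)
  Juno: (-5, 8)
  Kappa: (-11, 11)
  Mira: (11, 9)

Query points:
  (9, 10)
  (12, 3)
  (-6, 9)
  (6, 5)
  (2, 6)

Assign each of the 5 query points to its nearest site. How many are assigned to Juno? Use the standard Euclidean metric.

(9, 10) — d² to each: Tauri:482, Quasar:232, Juno:200, Kappa:401, Mira:5 → nearest is Mira
(12, 3) — d² to each: Tauri:500, Quasar:130, Juno:314, Kappa:593, Mira:37 → nearest is Mira
(-6, 9) — d² to each: Tauri:116, Quasar:250, Juno:2, Kappa:29, Mira:289 → nearest is Juno
(6, 5) — d² to each: Tauri:292, Quasar:90, Juno:130, Kappa:325, Mira:41 → nearest is Mira
(2, 6) — d² to each: Tauri:193, Quasar:101, Juno:53, Kappa:194, Mira:90 → nearest is Juno
2 of the 5 points have Juno as nearest.

2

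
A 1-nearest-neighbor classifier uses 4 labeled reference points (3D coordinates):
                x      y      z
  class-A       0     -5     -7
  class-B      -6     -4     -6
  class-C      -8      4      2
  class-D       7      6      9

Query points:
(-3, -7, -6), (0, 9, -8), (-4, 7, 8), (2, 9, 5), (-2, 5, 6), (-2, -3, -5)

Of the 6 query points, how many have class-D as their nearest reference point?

1

(-3, -7, -6) — d² to each: class-A:14, class-B:18, class-C:210, class-D:494 → nearest is class-A
(0, 9, -8) — d² to each: class-A:197, class-B:209, class-C:189, class-D:347 → nearest is class-C
(-4, 7, 8) — d² to each: class-A:385, class-B:321, class-C:61, class-D:123 → nearest is class-C
(2, 9, 5) — d² to each: class-A:344, class-B:354, class-C:134, class-D:50 → nearest is class-D
(-2, 5, 6) — d² to each: class-A:273, class-B:241, class-C:53, class-D:91 → nearest is class-C
(-2, -3, -5) — d² to each: class-A:12, class-B:18, class-C:134, class-D:358 → nearest is class-A
1 of the 6 points has class-D as nearest.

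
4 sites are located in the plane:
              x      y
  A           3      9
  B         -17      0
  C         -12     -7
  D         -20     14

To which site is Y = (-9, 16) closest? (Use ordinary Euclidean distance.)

D

Compare squared distances (the ordering matches that of the actual distances):
|YA|² = (-9−3)² + (16−9)² = 144 + 49 = 193
|YB|² = (-9−(-17))² + (16−0)² = 64 + 256 = 320
|YC|² = (-9−(-12))² + (16−(-7))² = 9 + 529 = 538
|YD|² = (-9−(-20))² + (16−14)² = 121 + 4 = 125
Minimum is at D.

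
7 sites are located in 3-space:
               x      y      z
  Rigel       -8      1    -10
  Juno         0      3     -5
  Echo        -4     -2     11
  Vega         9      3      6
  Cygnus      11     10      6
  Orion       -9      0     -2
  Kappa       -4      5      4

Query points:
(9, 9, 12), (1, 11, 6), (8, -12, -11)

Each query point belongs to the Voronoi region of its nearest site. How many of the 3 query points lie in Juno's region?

(9, 9, 12) — d² to each: Rigel:837, Juno:406, Echo:291, Vega:72, Cygnus:41, Orion:601, Kappa:249 → nearest is Cygnus
(1, 11, 6) — d² to each: Rigel:437, Juno:186, Echo:219, Vega:128, Cygnus:101, Orion:285, Kappa:65 → nearest is Kappa
(8, -12, -11) — d² to each: Rigel:426, Juno:325, Echo:728, Vega:515, Cygnus:782, Orion:514, Kappa:658 → nearest is Juno
1 of the 3 points has Juno as nearest.

1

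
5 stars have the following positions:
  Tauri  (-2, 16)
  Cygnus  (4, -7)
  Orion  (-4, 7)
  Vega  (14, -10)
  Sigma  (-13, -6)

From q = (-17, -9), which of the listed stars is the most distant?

Since √ is increasing, it suffices to compare squared distances:
d²(q, Tauri) = (-17−(-2))² + (-9−16)² = 225 + 625 = 850
d²(q, Cygnus) = (-17−4)² + (-9−(-7))² = 441 + 4 = 445
d²(q, Orion) = (-17−(-4))² + (-9−7)² = 169 + 256 = 425
d²(q, Vega) = (-17−14)² + (-9−(-10))² = 961 + 1 = 962
d²(q, Sigma) = (-17−(-13))² + (-9−(-6))² = 16 + 9 = 25
The largest is to Vega.

Vega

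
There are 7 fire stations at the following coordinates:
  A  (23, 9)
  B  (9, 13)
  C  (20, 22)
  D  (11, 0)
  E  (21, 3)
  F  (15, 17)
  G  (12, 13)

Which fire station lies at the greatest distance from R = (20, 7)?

Since √ is increasing, it suffices to compare squared distances:
|RA|² = (20−23)² + (7−9)² = 9 + 4 = 13
|RB|² = (20−9)² + (7−13)² = 121 + 36 = 157
|RC|² = (20−20)² + (7−22)² = 0 + 225 = 225
|RD|² = (20−11)² + (7−0)² = 81 + 49 = 130
|RE|² = (20−21)² + (7−3)² = 1 + 16 = 17
|RF|² = (20−15)² + (7−17)² = 25 + 100 = 125
|RG|² = (20−12)² + (7−13)² = 64 + 36 = 100
The largest is to C.

C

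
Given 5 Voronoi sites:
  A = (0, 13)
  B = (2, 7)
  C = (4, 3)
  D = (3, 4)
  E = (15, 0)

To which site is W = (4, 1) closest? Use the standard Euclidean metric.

Compare squared distances (the ordering matches that of the actual distances):
|WA|² = (4−0)² + (1−13)² = 16 + 144 = 160
|WB|² = (4−2)² + (1−7)² = 4 + 36 = 40
|WC|² = (4−4)² + (1−3)² = 0 + 4 = 4
|WD|² = (4−3)² + (1−4)² = 1 + 9 = 10
|WE|² = (4−15)² + (1−0)² = 121 + 1 = 122
Minimum is at C.

C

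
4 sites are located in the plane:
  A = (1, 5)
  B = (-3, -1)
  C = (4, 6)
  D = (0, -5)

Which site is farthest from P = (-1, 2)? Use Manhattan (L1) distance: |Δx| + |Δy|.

C

d(P,A) = |-1−1| + |2−5| = 2 + 3 = 5
d(P,B) = |-1−(-3)| + |2−(-1)| = 2 + 3 = 5
d(P,C) = |-1−4| + |2−6| = 5 + 4 = 9
d(P,D) = |-1−0| + |2−(-5)| = 1 + 7 = 8
The largest is to C.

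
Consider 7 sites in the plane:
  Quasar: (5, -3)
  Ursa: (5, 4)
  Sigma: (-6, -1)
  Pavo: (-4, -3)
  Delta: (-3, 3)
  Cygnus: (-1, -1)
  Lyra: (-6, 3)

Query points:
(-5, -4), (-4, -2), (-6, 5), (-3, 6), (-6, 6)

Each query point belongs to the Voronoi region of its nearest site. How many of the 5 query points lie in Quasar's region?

0

(-5, -4) — d² to each: Quasar:101, Ursa:164, Sigma:10, Pavo:2, Delta:53, Cygnus:25, Lyra:50 → nearest is Pavo
(-4, -2) — d² to each: Quasar:82, Ursa:117, Sigma:5, Pavo:1, Delta:26, Cygnus:10, Lyra:29 → nearest is Pavo
(-6, 5) — d² to each: Quasar:185, Ursa:122, Sigma:36, Pavo:68, Delta:13, Cygnus:61, Lyra:4 → nearest is Lyra
(-3, 6) — d² to each: Quasar:145, Ursa:68, Sigma:58, Pavo:82, Delta:9, Cygnus:53, Lyra:18 → nearest is Delta
(-6, 6) — d² to each: Quasar:202, Ursa:125, Sigma:49, Pavo:85, Delta:18, Cygnus:74, Lyra:9 → nearest is Lyra
0 of the 5 points have Quasar as nearest.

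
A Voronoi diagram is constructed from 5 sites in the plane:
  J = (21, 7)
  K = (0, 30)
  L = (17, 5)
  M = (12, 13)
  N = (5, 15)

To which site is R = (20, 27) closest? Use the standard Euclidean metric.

Since √ is increasing, it suffices to compare squared distances:
|RJ|² = (20−21)² + (27−7)² = 1 + 400 = 401
|RK|² = (20−0)² + (27−30)² = 400 + 9 = 409
|RL|² = (20−17)² + (27−5)² = 9 + 484 = 493
|RM|² = (20−12)² + (27−13)² = 64 + 196 = 260
|RN|² = (20−5)² + (27−15)² = 225 + 144 = 369
M is nearest.

M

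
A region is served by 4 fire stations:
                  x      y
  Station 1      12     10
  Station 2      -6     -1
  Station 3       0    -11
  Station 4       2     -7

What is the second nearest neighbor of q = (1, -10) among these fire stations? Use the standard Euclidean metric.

Compare squared distances (the ordering matches that of the actual distances):
d²(q, Station 1) = (1−12)² + (-10−10)² = 121 + 400 = 521
d²(q, Station 2) = (1−(-6))² + (-10−(-1))² = 49 + 81 = 130
d²(q, Station 3) = (1−0)² + (-10−(-11))² = 1 + 1 = 2
d²(q, Station 4) = (1−2)² + (-10−(-7))² = 1 + 9 = 10
Sorted ascending: Station 3, Station 4, Station 2, … — the second-nearest is Station 4.

Station 4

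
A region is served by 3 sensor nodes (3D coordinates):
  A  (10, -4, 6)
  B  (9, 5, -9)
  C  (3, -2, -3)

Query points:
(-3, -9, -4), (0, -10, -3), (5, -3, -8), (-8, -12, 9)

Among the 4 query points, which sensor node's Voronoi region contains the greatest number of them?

(-3, -9, -4) — d² to each: A:294, B:365, C:86 → nearest is C
(0, -10, -3) — d² to each: A:217, B:342, C:73 → nearest is C
(5, -3, -8) — d² to each: A:222, B:81, C:30 → nearest is C
(-8, -12, 9) — d² to each: A:397, B:902, C:365 → nearest is C
Tally — C:4. C captures the most (4).

C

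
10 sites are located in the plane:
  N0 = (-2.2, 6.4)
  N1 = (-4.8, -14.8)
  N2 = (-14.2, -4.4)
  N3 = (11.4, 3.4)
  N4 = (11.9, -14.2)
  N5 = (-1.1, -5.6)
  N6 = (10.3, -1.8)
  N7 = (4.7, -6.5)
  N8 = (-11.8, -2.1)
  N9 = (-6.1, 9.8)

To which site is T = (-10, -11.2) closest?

N1

Squared Euclidean distances:
|TN0|² = (-10−(-2.2))² + (-11.2−6.4)² = 60.84 + 309.76 = 370.6
|TN1|² = (-10−(-4.8))² + (-11.2−(-14.8))² = 27.04 + 12.96 = 40
|TN2|² = (-10−(-14.2))² + (-11.2−(-4.4))² = 17.64 + 46.24 = 63.88
|TN3|² = (-10−11.4)² + (-11.2−3.4)² = 457.96 + 213.16 = 671.12
|TN4|² = (-10−11.9)² + (-11.2−(-14.2))² = 479.61 + 9 = 488.61
|TN5|² = (-10−(-1.1))² + (-11.2−(-5.6))² = 79.21 + 31.36 = 110.57
|TN6|² = (-10−10.3)² + (-11.2−(-1.8))² = 412.09 + 88.36 = 500.45
|TN7|² = (-10−4.7)² + (-11.2−(-6.5))² = 216.09 + 22.09 = 238.18
|TN8|² = (-10−(-11.8))² + (-11.2−(-2.1))² = 3.24 + 82.81 = 86.05
|TN9|² = (-10−(-6.1))² + (-11.2−9.8)² = 15.21 + 441 = 456.21
N1 is nearest.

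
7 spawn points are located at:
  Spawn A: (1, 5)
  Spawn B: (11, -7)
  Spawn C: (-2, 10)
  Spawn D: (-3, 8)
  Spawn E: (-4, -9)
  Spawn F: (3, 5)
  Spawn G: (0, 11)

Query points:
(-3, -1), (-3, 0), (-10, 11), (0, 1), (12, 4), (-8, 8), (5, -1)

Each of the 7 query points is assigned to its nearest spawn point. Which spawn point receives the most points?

Spawn A

(-3, -1) — d² to each: Spawn A:52, Spawn B:232, Spawn C:122, Spawn D:81, Spawn E:65, Spawn F:72, Spawn G:153 → nearest is Spawn A
(-3, 0) — d² to each: Spawn A:41, Spawn B:245, Spawn C:101, Spawn D:64, Spawn E:82, Spawn F:61, Spawn G:130 → nearest is Spawn A
(-10, 11) — d² to each: Spawn A:157, Spawn B:765, Spawn C:65, Spawn D:58, Spawn E:436, Spawn F:205, Spawn G:100 → nearest is Spawn D
(0, 1) — d² to each: Spawn A:17, Spawn B:185, Spawn C:85, Spawn D:58, Spawn E:116, Spawn F:25, Spawn G:100 → nearest is Spawn A
(12, 4) — d² to each: Spawn A:122, Spawn B:122, Spawn C:232, Spawn D:241, Spawn E:425, Spawn F:82, Spawn G:193 → nearest is Spawn F
(-8, 8) — d² to each: Spawn A:90, Spawn B:586, Spawn C:40, Spawn D:25, Spawn E:305, Spawn F:130, Spawn G:73 → nearest is Spawn D
(5, -1) — d² to each: Spawn A:52, Spawn B:72, Spawn C:170, Spawn D:145, Spawn E:145, Spawn F:40, Spawn G:169 → nearest is Spawn F
Tally — Spawn A:3, Spawn D:2, Spawn F:2. Spawn A captures the most (3).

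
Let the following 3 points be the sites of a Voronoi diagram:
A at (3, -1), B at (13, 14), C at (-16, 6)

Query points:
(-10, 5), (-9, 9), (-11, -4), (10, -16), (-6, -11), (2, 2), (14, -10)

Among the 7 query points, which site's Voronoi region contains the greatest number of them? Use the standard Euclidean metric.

(-10, 5) — d² to each: A:205, B:610, C:37 → nearest is C
(-9, 9) — d² to each: A:244, B:509, C:58 → nearest is C
(-11, -4) — d² to each: A:205, B:900, C:125 → nearest is C
(10, -16) — d² to each: A:274, B:909, C:1160 → nearest is A
(-6, -11) — d² to each: A:181, B:986, C:389 → nearest is A
(2, 2) — d² to each: A:10, B:265, C:340 → nearest is A
(14, -10) — d² to each: A:202, B:577, C:1156 → nearest is A
Tally — A:4, C:3. A captures the most (4).

A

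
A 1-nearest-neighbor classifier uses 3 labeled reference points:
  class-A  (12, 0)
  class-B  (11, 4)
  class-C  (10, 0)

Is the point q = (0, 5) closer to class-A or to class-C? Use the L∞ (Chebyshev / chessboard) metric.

class-C

d(q, class-A) = max(12, 5) = 12
d(q, class-C) = max(10, 5) = 10
12 > 10, so class-C is closer.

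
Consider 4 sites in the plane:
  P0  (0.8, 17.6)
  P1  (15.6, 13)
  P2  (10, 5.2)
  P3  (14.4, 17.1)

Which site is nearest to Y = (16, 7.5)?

P1

Since √ is increasing, it suffices to compare squared distances:
|YP0|² = (16−0.8)² + (7.5−17.6)² = 231.04 + 102.01 = 333.05
|YP1|² = (16−15.6)² + (7.5−13)² = 0.16 + 30.25 = 30.41
|YP2|² = (16−10)² + (7.5−5.2)² = 36 + 5.29 = 41.29
|YP3|² = (16−14.4)² + (7.5−17.1)² = 2.56 + 92.16 = 94.72
The smallest is to P1, so Y lies in the Voronoi region of P1.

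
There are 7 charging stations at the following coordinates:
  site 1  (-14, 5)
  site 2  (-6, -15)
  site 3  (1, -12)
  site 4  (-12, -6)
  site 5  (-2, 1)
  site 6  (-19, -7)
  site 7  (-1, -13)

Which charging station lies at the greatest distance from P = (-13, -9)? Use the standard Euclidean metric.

site 5

Compare squared distances (the ordering matches that of the actual distances):
d²(P, site 1) = (-13−(-14))² + (-9−5)² = 1 + 196 = 197
d²(P, site 2) = (-13−(-6))² + (-9−(-15))² = 49 + 36 = 85
d²(P, site 3) = (-13−1)² + (-9−(-12))² = 196 + 9 = 205
d²(P, site 4) = (-13−(-12))² + (-9−(-6))² = 1 + 9 = 10
d²(P, site 5) = (-13−(-2))² + (-9−1)² = 121 + 100 = 221
d²(P, site 6) = (-13−(-19))² + (-9−(-7))² = 36 + 4 = 40
d²(P, site 7) = (-13−(-1))² + (-9−(-13))² = 144 + 16 = 160
The largest is to site 5.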